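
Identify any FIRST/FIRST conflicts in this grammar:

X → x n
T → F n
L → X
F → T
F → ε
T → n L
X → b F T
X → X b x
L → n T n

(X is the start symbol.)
Yes. X → x n / X → X b x on { 'x' }; X → b F T / X → X b x on { 'b' }; T → F n / T → n L on { 'n' }

FIRST sets of the non-terminals at (or reachable through a nullable prefix from) the front of some alternative:
  FIRST(X) = { 'b', 'x' }
  FIRST(F) = { 'n', ε }
  FIRST(T) = { 'n' }

Productions for X:
  X → x n: FIRST = { 'x' }
  X → b F T: FIRST = { 'b' }
  X → X b x: FIRST = { 'b', 'x' }
Productions for T:
  T → F n: FIRST = { 'n' }
  T → n L: FIRST = { 'n' }
Productions for L:
  L → X: FIRST = { 'b', 'x' }
  L → n T n: FIRST = { 'n' }
Productions for F:
  F → T: FIRST = { 'n' }
  F → ε: FIRST = { ε }

Conflict for X: X → x n and X → X b x
  Overlap: { 'x' }
Conflict for X: X → b F T and X → X b x
  Overlap: { 'b' }
Conflict for T: T → F n and T → n L
  Overlap: { 'n' }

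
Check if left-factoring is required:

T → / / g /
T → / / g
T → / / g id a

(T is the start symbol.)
Left-factoring is needed when two productions for the same non-terminal
share a common prefix on the right-hand side.

Productions for T:
  T → / / g /
  T → / / g
  T → / / g id a

Found common prefix '/ / g' in productions for T

Answer: Yes, T has productions with common prefix '/ / g'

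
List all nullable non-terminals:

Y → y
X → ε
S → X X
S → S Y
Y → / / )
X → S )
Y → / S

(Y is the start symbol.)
ε-productions: X → ε
So X is immediately nullable.
S → X X: every symbol on the right is nullable, so S is nullable too.
No further non-terminal can be added: every production for the remaining non-terminals contains a terminal or a non-nullable non-terminal.
Nullable = { 'S', 'X' }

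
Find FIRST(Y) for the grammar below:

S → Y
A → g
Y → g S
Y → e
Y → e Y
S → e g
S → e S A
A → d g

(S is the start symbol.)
To compute FIRST(Y), examine every production with Y on the left-hand side, reading each right-hand side left to right until a non-nullable symbol is reached.

From Y → g S:
  - g is a terminal: add 'g' and stop
From Y → e:
  - e is a terminal: add 'e' and stop
From Y → e Y:
  - e is a terminal: add 'e' and stop

Collecting: FIRST(Y) = { 'e', 'g' }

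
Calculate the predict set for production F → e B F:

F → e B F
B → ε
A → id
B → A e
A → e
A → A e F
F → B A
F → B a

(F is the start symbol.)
PREDICT(F → e B F) = (FIRST(RHS) \ {ε}) ∪ (FOLLOW(F) if ε ∈ FIRST(RHS), i.e. RHS ⇒* ε)
FIRST(e B F) = { 'e' }
ε ∉ FIRST(e B F), so FOLLOW(F) is not added.
PREDICT(F → e B F) = { 'e' }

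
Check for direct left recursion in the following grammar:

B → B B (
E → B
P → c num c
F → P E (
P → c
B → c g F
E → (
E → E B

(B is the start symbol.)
B → B B (: LEFT RECURSIVE (starts with B)
E → B: starts with B
P → c num c: starts with c
F → P E (: starts with P
P → c: starts with c
B → c g F: starts with c
E → (: starts with '('
E → E B: LEFT RECURSIVE (starts with E)

The grammar has direct left recursion on: B, E.

Answer: Yes, B, E are left-recursive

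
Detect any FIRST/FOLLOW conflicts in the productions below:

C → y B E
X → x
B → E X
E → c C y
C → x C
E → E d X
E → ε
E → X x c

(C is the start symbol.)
Yes. E → E d X with FOLLOW(E) on { 'd', 'x' }; E → X x c with FOLLOW(E) on { 'x' }

A FIRST/FOLLOW conflict occurs when a non-terminal N has a nullable alternative N → β (β ⇒* ε) and another alternative N → α with FIRST(α) ∩ FOLLOW(N) ≠ ∅: on such a lookahead the parser cannot decide between expanding α and letting N vanish via β.

Nullable non-terminals: E.
FIRST sets used below: FIRST(E) = { 'c', 'd', 'x', ε }, FIRST(X) = { 'x' }

E: nullable alternative(s) E → ε; FOLLOW(E) = { $, 'd', 'x', 'y' }
  E → c C y: FIRST \ {ε} = { 'c' } — disjoint from FOLLOW(E)
  E → E d X: FIRST \ {ε} = { 'c', 'd', 'x' } — overlaps FOLLOW(E) on { 'd', 'x' }: CONFLICT
  E → ε: FIRST \ {ε} = { } — this is the only nullable alternative, skip
  E → X x c: FIRST \ {ε} = { 'x' } — overlaps FOLLOW(E) on { 'x' }: CONFLICT

B, C, X have no nullable alternative, so no FIRST/FOLLOW check is needed there.

So the grammar has 2 FIRST/FOLLOW conflicts (marked CONFLICT above).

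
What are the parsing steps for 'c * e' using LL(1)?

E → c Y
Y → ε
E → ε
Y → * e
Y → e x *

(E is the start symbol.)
Stack is shown with the top on the left.

Stack  Input    Action
----------------------
E $    c * e $  output E → c Y
c Y $  c * e $  match 'c'
Y $    * e $    output Y → * e
* e $  * e $    match '*'
e $    e $      match 'e'
$      $        accept

The string is accepted.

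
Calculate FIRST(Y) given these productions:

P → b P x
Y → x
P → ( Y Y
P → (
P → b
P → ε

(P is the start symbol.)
From Y → x:
  - x is a terminal: add 'x' and stop

Collecting: FIRST(Y) = { 'x' }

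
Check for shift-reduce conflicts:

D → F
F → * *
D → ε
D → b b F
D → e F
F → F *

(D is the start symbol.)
Augment with D' → D and build the canonical LR(0) collection (I0 = CLOSURE({[D' → . D]}), then GOTO on every symbol after a dot until no new states appear). It has 11 states:
  I0: { [D → . F], [D → . b b F], [D → . e F], [D → .], [D' → . D], [F → . * *], [F → . F *] }  — shift, reduce
  I1: { [F → * . *] }  — shift
  I2: { [D' → D .] }  — accept
  I3: { [D → F .], [F → F . *] }  — shift, reduce
  I4: { [D → b . b F] }  — shift
  I5: { [D → e . F], [F → . * *], [F → . F *] }  — shift
  I6: { [D → e F .], [F → F . *] }  — shift, reduce
  I7: { [F → F * .] }  — reduce
  I8: { [D → b b . F], [F → . * *], [F → . F *] }  — shift
  I9: { [D → b b F .], [F → F . *] }  — shift, reduce
  I10: { [F → * * .] }  — reduce

I0 contains reduce item [D → .] and shift items [D → . b b F], [D → . e F], [F → . * *] — shift-reduce conflict.
I3 contains reduce item [D → F .] and shift item [F → F . *] — shift-reduce conflict.
I6 contains reduce item [D → e F .] and shift item [F → F . *] — shift-reduce conflict.
I9 contains reduce item [D → b b F .] and shift item [F → F . *] — shift-reduce conflict.

Answer: Yes — I0: [D → .] vs [D → . b b F]; I3: [D → F .] vs [F → F . *]; I6: [D → e F .] vs [F → F . *]; I9: [D → b b F .] vs [F → F . *]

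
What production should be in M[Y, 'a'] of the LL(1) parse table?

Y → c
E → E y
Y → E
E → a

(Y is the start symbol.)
Y → E

To find M[Y, 'a'], we find productions for Y where 'a' is in the predict set (PREDICT(N → α) = (FIRST(α) \ {ε}) ∪ (FOLLOW(N) if α ⇒* ε)).

Relevant sets:
  FIRST(E) = { 'a' }

Y → c: PREDICT = { 'c' }
Y → E: PREDICT = { 'a' }
  'a' is in predict set, so this production goes in M[Y, 'a']

M[Y, 'a'] = Y → E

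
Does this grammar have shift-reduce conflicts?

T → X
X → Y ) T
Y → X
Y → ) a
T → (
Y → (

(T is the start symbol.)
No shift-reduce conflicts

A shift-reduce conflict occurs when an LR(0) state has both:
  - a complete (reduce) item [A → α .] (dot at the end), and
  - a shift item [B → β . c γ] (dot before a terminal).

Augment with T' → T and build the canonical LR(0) collection (I0 = CLOSURE({[T' → . T]}), then GOTO on every symbol after a dot until no new states appear). It has 9 states:
  I0: { [T → . (], [T → . X], [T' → . T], [X → . Y ) T], [Y → . (], [Y → . ) a], [Y → . X] }  — shift
  I1: { [T → ( .], [Y → ( .] }  — 2 reduces
  I2: { [Y → ) . a] }  — shift
  I3: { [T' → T .] }  — accept
  I4: { [T → X .], [Y → X .] }  — 2 reduces
  I5: { [X → Y . ) T] }  — shift
  I6: { [T → . (], [T → . X], [X → . Y ) T], [X → Y ) . T], [Y → . (], [Y → . ) a], [Y → . X] }  — shift
  I7: { [X → Y ) T .] }  — reduce
  I8: { [Y → ) a .] }  — reduce

No state contains both a complete item and a shift item.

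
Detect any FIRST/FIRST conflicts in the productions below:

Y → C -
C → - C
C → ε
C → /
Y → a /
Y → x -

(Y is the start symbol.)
A FIRST/FIRST conflict occurs when two productions N → α and N → β for the same non-terminal have FIRST(α) ∩ FIRST(β) ≠ ∅ (with ε ∈ FIRST of a nullable right-hand side, so two nullable alternatives also conflict).

FIRST sets of the non-terminals at (or reachable through a nullable prefix from) the front of some alternative:
  FIRST(C) = { '-', '/', ε }

Productions for Y:
  Y → C -: FIRST = { '-', '/' }
  Y → a /: FIRST = { 'a' }
  Y → x -: FIRST = { 'x' }
Productions for C:
  C → - C: FIRST = { '-' }
  C → ε: FIRST = { ε }
  C → /: FIRST = { '/' }

All alternatives of each non-terminal have pairwise disjoint FIRST sets.

Answer: No FIRST/FIRST conflicts.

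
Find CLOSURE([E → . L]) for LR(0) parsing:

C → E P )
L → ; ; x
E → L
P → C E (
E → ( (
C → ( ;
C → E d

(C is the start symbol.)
{ [E → . L], [L → . ; ; x] }

Start with: [E → . L]
  [E → . L] has the dot before L: add [L → . ; ; x]
No further items can be added.

CLOSURE = { [E → . L], [L → . ; ; x] }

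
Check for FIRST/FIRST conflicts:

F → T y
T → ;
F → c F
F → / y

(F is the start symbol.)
No FIRST/FIRST conflicts.

FIRST sets of the non-terminals at (or reachable through a nullable prefix from) the front of some alternative:
  FIRST(T) = { ';' }

Productions for F:
  F → T y: FIRST = { ';' }
  F → c F: FIRST = { 'c' }
  F → / y: FIRST = { '/' }
T has only one production, so no FIRST/FIRST conflict is possible there.

All alternatives of each non-terminal have pairwise disjoint FIRST sets.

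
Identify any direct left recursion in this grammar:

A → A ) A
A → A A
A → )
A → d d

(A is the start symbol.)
Yes, A is left-recursive

Direct left recursion occurs when N → N α for some non-terminal N (the right-hand side begins with the left-hand side itself).

A → A ) A: LEFT RECURSIVE (starts with A)
A → A A: LEFT RECURSIVE (starts with A)
A → ): starts with ')'
A → d d: starts with d

The grammar has direct left recursion on: A.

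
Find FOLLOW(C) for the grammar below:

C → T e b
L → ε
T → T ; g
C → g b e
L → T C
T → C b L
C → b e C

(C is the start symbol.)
{ $, ';', 'b', 'e', 'g' }

To compute FOLLOW(C), find every occurrence of C on a right-hand side N → α C β: add FIRST(β) \ {ε}, and if β is empty or nullable also add FOLLOW(N). Iterate to a fixed point.

C is the start symbol, so $ ∈ FOLLOW(C).
In L → T C: C is at the end, add FOLLOW(L)
In T → C b L: C is followed by b L, add FIRST(b L) \ {ε} = { 'b' }
In C → b e C: C is at the end; this adds FOLLOW(C) to itself — nothing new

The FOLLOW sets referred to above (computed the same way, to a fixed point):
  FOLLOW(L) = { ';', 'b', 'e', 'g' }

Taking the union: FOLLOW(C) = { $, ';', 'b', 'e', 'g' }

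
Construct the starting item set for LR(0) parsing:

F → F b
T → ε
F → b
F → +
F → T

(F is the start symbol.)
{ [F → . +], [F → . F b], [F → . T], [F → . b], [F' → . F], [T → .] }

First, augment the grammar with F' → F
I₀ = CLOSURE({ [F' → . F] }):
  [F' → . F] has the dot before F: add [F → . F b], [F → . b], [F → . +], [F → . T]
  [F → . T] has the dot before T: add [T → .]
No further items can be added.

I₀ = { [F → . +], [F → . F b], [F → . T], [F → . b], [F' → . F], [T → .] }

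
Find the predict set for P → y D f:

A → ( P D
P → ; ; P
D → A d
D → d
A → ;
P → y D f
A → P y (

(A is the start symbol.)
PREDICT(P → y D f) = (FIRST(RHS) \ {ε}) ∪ (FOLLOW(P) if ε ∈ FIRST(RHS), i.e. RHS ⇒* ε)
FIRST(y D f) = { 'y' }
ε ∉ FIRST(y D f), so FOLLOW(P) is not added.
PREDICT(P → y D f) = { 'y' }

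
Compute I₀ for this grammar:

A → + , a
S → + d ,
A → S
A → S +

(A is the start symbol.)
First, augment the grammar with A' → A
I₀ = CLOSURE({ [A' → . A] }):
  [A' → . A] has the dot before A: add [A → . + , a], [A → . S], [A → . S +]
  [A → . S] has the dot before S: add [S → . + d ,]
No further items can be added.

I₀ = { [A → . + , a], [A → . S +], [A → . S], [A' → . A], [S → . + d ,] }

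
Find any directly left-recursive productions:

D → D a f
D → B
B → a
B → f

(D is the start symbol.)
Yes, D is left-recursive

D → D a f: LEFT RECURSIVE (starts with D)
D → B: starts with B
B → a: starts with a
B → f: starts with f

The grammar has direct left recursion on: D.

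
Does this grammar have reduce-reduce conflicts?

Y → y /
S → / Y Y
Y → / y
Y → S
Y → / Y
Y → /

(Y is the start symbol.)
A reduce-reduce conflict occurs when an LR(0) state has two complete items [A → α .] and [B → β .] — both call for a reduction, and with no lookahead the parser cannot choose between them.

Augment with Y' → Y and build the canonical LR(0) collection (I0 = CLOSURE({[Y' → . Y]}), then GOTO on every symbol after a dot until no new states appear). It has 9 states:
  I0: { [S → . / Y Y], [Y → . / Y], [Y → . / y], [Y → . /], [Y → . S], [Y → . y /], [Y' → . Y] }  — shift
  I1: { [S → . / Y Y], [S → / . Y Y], [Y → . / Y], [Y → . / y], [Y → . /], [Y → . S], [Y → . y /], [Y → / . Y], [Y → / . y], [Y → / .] }  — shift, reduce
  I2: { [Y → S .] }  — reduce
  I3: { [Y' → Y .] }  — accept
  I4: { [Y → y . /] }  — shift
  I5: { [Y → y / .] }  — reduce
  I6: { [S → . / Y Y], [S → / Y . Y], [Y → . / Y], [Y → . / y], [Y → . /], [Y → . S], [Y → . y /], [Y → / Y .] }  — shift, reduce
  I7: { [Y → / y .], [Y → y . /] }  — shift, reduce
  I8: { [S → / Y Y .] }  — reduce

No state contains more than one complete item.

Answer: No reduce-reduce conflicts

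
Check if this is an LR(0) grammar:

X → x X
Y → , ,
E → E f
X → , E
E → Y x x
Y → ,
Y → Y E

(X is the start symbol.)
No. Shift-reduce conflict between [Y → , .] and [Y → , . ,]

A grammar is LR(0) if no state in the canonical LR(0) collection has:
  - both a shift item (dot before a terminal) and a complete item (shift-reduce conflict), or
  - two or more complete items (reduce-reduce conflict; the accept item [X' → X .] counts as a complete item here).

Augment with X' → X and build the canonical LR(0) collection (I0 = CLOSURE({[X' → . X]}), then GOTO on every symbol after a dot until no new states appear). It has 13 states:
  I0: { [X → . , E], [X → . x X], [X' → . X] }  — shift
  I1: { [E → . E f], [E → . Y x x], [X → , . E], [Y → . , ,], [Y → . ,], [Y → . Y E] }  — shift
  I2: { [X' → X .] }  — accept
  I3: { [X → . , E], [X → . x X], [X → x . X] }  — shift
  I4: { [X → x X .] }  — reduce
  I5: { [Y → , . ,], [Y → , .] }  — shift, reduce
  I6: { [E → E . f], [X → , E .] }  — shift, reduce
  I7: { [E → . E f], [E → . Y x x], [E → Y . x x], [Y → . , ,], [Y → . ,], [Y → . Y E], [Y → Y . E] }  — shift
  I8: { [E → E . f], [Y → Y E .] }  — shift, reduce
  I9: { [E → Y x . x] }  — shift
  I10: { [E → Y x x .] }  — reduce
  I11: { [E → E f .] }  — reduce
  I12: { [Y → , , .] }  — reduce

Conflict in state I5:
  Shift-reduce conflict between [Y → , .] and [Y → , . ,]
So the grammar is NOT LR(0).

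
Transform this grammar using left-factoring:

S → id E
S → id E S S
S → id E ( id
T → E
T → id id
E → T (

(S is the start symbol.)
S → id E S'
S' → ε
S' → S S
S' → ( id
T → E
T → id id
E → T (

Left-factoring transforms A → αβ₁ | αβ₂ into A → αA' and A' → β₁ | β₂
(α is the longest common prefix among the alternatives). Repeat until
no nonterminal has two alternatives with a common prefix.

Round 1: S has alternatives sharing prefix 'id E'. Introduce S': S → id E S'
  Add: S' → ε
  Add: S' → S S
  Add: S' → ( id

No remaining common prefixes — done.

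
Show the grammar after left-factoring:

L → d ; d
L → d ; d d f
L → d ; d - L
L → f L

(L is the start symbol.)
Left-factoring transforms A → αβ₁ | αβ₂ into A → αA' and A' → β₁ | β₂
(α is the longest common prefix among the alternatives). Repeat until
no nonterminal has two alternatives with a common prefix.

Round 1: L has alternatives sharing prefix 'd ; d'. Introduce L': L → d ; d L'
  Add: L' → ε
  Add: L' → d f
  Add: L' → - L

No remaining common prefixes — done.

Resulting grammar:
L → d ; d L'
L' → ε
L' → d f
L' → - L
L → f L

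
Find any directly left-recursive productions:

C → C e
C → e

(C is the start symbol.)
Yes, C is left-recursive

C → C e: LEFT RECURSIVE (starts with C)
C → e: starts with e

The grammar has direct left recursion on: C.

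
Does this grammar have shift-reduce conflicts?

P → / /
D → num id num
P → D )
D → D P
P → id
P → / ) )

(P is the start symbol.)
No shift-reduce conflicts

Augment with P' → P and build the canonical LR(0) collection (I0 = CLOSURE({[P' → . P]}), then GOTO on every symbol after a dot until no new states appear). It has 13 states:
  I0: { [D → . D P], [D → . num id num], [P → . / ) )], [P → . / /], [P → . D )], [P → . id], [P' → . P] }  — shift
  I1: { [P → / . ) )], [P → / . /] }  — shift
  I2: { [D → . D P], [D → . num id num], [D → D . P], [P → . / ) )], [P → . / /], [P → . D )], [P → . id], [P → D . )] }  — shift
  I3: { [P' → P .] }  — accept
  I4: { [P → id .] }  — reduce
  I5: { [D → num . id num] }  — shift
  I6: { [D → num id . num] }  — shift
  I7: { [D → num id num .] }  — reduce
  I8: { [P → D ) .] }  — reduce
  I9: { [D → D P .] }  — reduce
  I10: { [P → / ) . )] }  — shift
  I11: { [P → / / .] }  — reduce
  I12: { [P → / ) ) .] }  — reduce

No state contains both a complete item and a shift item.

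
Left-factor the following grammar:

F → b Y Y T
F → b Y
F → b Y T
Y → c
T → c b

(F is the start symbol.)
Left-factoring transforms A → αβ₁ | αβ₂ into A → αA' and A' → β₁ | β₂
(α is the longest common prefix among the alternatives). Repeat until
no nonterminal has two alternatives with a common prefix.

Round 1: F has alternatives sharing prefix 'b Y'. Introduce F': F → b Y F'
  Add: F' → Y T
  Add: F' → ε
  Add: F' → T

No remaining common prefixes — done.

Resulting grammar:
F → b Y F'
F' → Y T
F' → ε
F' → T
Y → c
T → c b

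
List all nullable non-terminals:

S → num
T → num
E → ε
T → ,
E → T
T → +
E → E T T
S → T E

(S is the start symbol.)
A non-terminal is nullable if it can derive ε (the empty string): either it has an ε-production, or it has a production whose right-hand side consists entirely of nullable non-terminals.

ε-productions: E → ε
So E is immediately nullable.
No further non-terminal can be added: every production for the remaining non-terminals contains a terminal or a non-nullable non-terminal.
Nullable = { 'E' }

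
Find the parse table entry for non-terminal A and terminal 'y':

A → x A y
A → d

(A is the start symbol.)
Empty (error entry)

To find M[A, 'y'], we find productions for A where 'y' is in the predict set (PREDICT(N → α) = (FIRST(α) \ {ε}) ∪ (FOLLOW(N) if α ⇒* ε)).

A → x A y: PREDICT = { 'x' }
A → d: PREDICT = { 'd' }

M[A, 'y'] is empty (no production applies)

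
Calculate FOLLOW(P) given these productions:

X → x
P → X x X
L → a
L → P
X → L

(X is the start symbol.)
{ $, 'x' }

In L → P: P is at the end, add FOLLOW(L)

The FOLLOW sets referred to above (computed the same way, to a fixed point):
  FOLLOW(L) = { $, 'x' }

Taking the union: FOLLOW(P) = { $, 'x' }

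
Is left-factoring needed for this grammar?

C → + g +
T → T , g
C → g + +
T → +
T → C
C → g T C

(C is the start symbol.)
Left-factoring is needed when two productions for the same non-terminal
share a common prefix on the right-hand side.

Productions for C:
  C → + g +
  C → g + +
  C → g T C
Productions for T:
  T → T , g
  T → +
  T → C

Found common prefix 'g' in productions for C

Answer: Yes, C has productions with common prefix 'g'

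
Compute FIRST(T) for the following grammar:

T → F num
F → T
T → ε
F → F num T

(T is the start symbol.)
{ 'num', ε }

FIRST sets of the other non-terminals involved (by the same procedure, iterated to a fixed point):
  FIRST(F) = { 'num', ε }

From T → F num:
  - F is a non-terminal: add FIRST(F) \ {ε} = { 'num' }
    F is nullable, so continue to the next symbol
  - num is a terminal: add 'num' and stop
From T → ε:
  - ε-production, so ε ∈ FIRST(T)

Collecting: FIRST(T) = { 'num', ε }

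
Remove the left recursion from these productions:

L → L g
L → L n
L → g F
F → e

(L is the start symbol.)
L is directly left-recursive. The standard transformation for
  A → A α₁ | ... | A α_m | β₁ | ... | β_n
is
  A  → β₁ A' | ... | β_n A'
  A' → α₁ A' | ... | α_m A' | ε

L → g F becomes L → g F L'
L → L g becomes L' → g L'
L → L n becomes L' → n L'
Add L' → ε

Productions for other non-terminals are unchanged:
  F → e

Resulting grammar:
L → g F L'
L' → g L'
L' → n L'
L' → ε
F → e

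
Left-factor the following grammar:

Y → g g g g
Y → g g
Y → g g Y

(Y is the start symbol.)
Left-factoring transforms A → αβ₁ | αβ₂ into A → αA' and A' → β₁ | β₂
(α is the longest common prefix among the alternatives). Repeat until
no nonterminal has two alternatives with a common prefix.

Round 1: Y has alternatives sharing prefix 'g g'. Introduce Y': Y → g g Y'
  Add: Y' → g g
  Add: Y' → ε
  Add: Y' → Y

No remaining common prefixes — done.

Resulting grammar:
Y → g g Y'
Y' → g g
Y' → ε
Y' → Y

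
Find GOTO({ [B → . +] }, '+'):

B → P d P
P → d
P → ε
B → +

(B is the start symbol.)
{ [B → + .] }

GOTO(I, '+') = CLOSURE({ [A → αX.β] : [A → α.Xβ] ∈ I, X = '+' })

Items with dot before '+', with the dot advanced:
  [B → . +] → [B → + .]
Closure adds nothing (no advanced item has the dot before a non-terminal).

GOTO = { [B → + .] }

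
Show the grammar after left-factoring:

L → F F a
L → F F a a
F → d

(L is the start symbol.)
L → F F a L'
L' → ε
L' → a
F → d

Left-factoring transforms A → αβ₁ | αβ₂ into A → αA' and A' → β₁ | β₂
(α is the longest common prefix among the alternatives). Repeat until
no nonterminal has two alternatives with a common prefix.

Round 1: L has alternatives sharing prefix 'F F a'. Introduce L': L → F F a L'
  Add: L' → ε
  Add: L' → a

No remaining common prefixes — done.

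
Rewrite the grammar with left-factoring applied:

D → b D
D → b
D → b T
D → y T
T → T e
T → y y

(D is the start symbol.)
Left-factoring transforms A → αβ₁ | αβ₂ into A → αA' and A' → β₁ | β₂
(α is the longest common prefix among the alternatives). Repeat until
no nonterminal has two alternatives with a common prefix.

Round 1: D has alternatives sharing prefix 'b'. Introduce D': D → b D'
  Add: D' → D
  Add: D' → ε
  Add: D' → T

No remaining common prefixes — done.

Resulting grammar:
D → b D'
D' → D
D' → ε
D' → T
D → y T
T → T e
T → y y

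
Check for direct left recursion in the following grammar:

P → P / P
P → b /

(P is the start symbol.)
P → P / P: LEFT RECURSIVE (starts with P)
P → b /: starts with b

The grammar has direct left recursion on: P.

Answer: Yes, P is left-recursive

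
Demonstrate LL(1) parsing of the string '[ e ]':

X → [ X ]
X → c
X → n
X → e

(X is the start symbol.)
LL(1) parsing maintains a stack (initially the start symbol over $) and the input. At each step: if the stack top is a terminal, match it against the current input token; if it is a non-terminal N, replace it with the RHS of M[N, lookahead] (the unique production whose predict set contains the lookahead).

Stack is shown with the top on the left.

Stack    Input    Action
------------------------
X $      [ e ] $  output X → [ X ]
[ X ] $  [ e ] $  match '['
X ] $    e ] $    output X → e
e ] $    e ] $    match 'e'
] $      ] $      match ']'
$        $        accept

The string is accepted.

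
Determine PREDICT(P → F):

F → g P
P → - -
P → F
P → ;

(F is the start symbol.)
PREDICT(P → F) = (FIRST(RHS) \ {ε}) ∪ (FOLLOW(P) if ε ∈ FIRST(RHS), i.e. RHS ⇒* ε)
FIRST(F) = { 'g' }
FIRST(F) = { 'g' }
ε ∉ FIRST(F), so FOLLOW(P) is not added.
PREDICT(P → F) = { 'g' }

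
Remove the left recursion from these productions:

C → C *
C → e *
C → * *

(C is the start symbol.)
C → e * C'
C → * * C'
C' → * C'
C' → ε

C is directly left-recursive. The standard transformation for
  A → A α₁ | ... | A α_m | β₁ | ... | β_n
is
  A  → β₁ A' | ... | β_n A'
  A' → α₁ A' | ... | α_m A' | ε

C → e * becomes C → e * C'
C → * * becomes C → * * C'
C → C * becomes C' → * C'
Add C' → ε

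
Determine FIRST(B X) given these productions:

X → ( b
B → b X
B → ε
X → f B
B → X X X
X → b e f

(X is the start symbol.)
FIRST sets of the non-terminals involved (from the grammar, by fixed-point iteration):
  FIRST(B) = { '(', 'b', 'f', ε }
  FIRST(X) = { '(', 'b', 'f' }

To compute FIRST(B X), process the symbols left to right:
Symbol B is a non-terminal. Add FIRST(B) \ {ε} = { '(', 'b', 'f' }
B is nullable (ε ∈ FIRST(B)), continue to the next symbol.
Symbol X is a non-terminal. Add FIRST(X) \ {ε} = { '(', 'b', 'f' }
X is not nullable (ε ∉ FIRST(X)), so stop here.
FIRST(B X) = { '(', 'b', 'f' }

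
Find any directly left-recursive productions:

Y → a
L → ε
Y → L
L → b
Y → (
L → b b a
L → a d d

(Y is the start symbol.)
No direct left recursion

Direct left recursion occurs when N → N α for some non-terminal N (the right-hand side begins with the left-hand side itself).

Y → a: starts with a
L → ε: starts with ε
Y → L: starts with L
L → b: starts with b
Y → (: starts with '('
L → b b a: starts with b
L → a d d: starts with a

No direct left recursion found.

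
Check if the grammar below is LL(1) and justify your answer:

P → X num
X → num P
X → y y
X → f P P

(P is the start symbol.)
For X:
  PREDICT(X → num P) = { 'num' }
  PREDICT(X → y y) = { 'y' }
  PREDICT(X → f P P) = { 'f' }
P has a single production, so nothing to check there.

All predict sets are disjoint. The grammar IS LL(1).

Answer: Yes, the grammar is LL(1).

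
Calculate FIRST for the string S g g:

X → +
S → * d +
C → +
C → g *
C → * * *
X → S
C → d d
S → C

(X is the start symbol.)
FIRST sets of the non-terminals involved (from the grammar, by fixed-point iteration):
  FIRST(S) = { '*', '+', 'd', 'g' }

To compute FIRST(S g g), process the symbols left to right:
Symbol S is a non-terminal. Add FIRST(S) \ {ε} = { '*', '+', 'd', 'g' }
S is not nullable (ε ∉ FIRST(S)), so stop here.
FIRST(S g g) = { '*', '+', 'd', 'g' }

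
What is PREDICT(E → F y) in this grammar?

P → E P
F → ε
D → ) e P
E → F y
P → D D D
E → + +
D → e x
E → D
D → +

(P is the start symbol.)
PREDICT(E → F y) = (FIRST(RHS) \ {ε}) ∪ (FOLLOW(E) if ε ∈ FIRST(RHS), i.e. RHS ⇒* ε)
FIRST(F) = { ε }
FIRST(F y) = { 'y' }
ε ∉ FIRST(F y), so FOLLOW(E) is not added.
PREDICT(E → F y) = { 'y' }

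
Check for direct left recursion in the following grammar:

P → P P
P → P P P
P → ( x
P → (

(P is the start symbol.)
Direct left recursion occurs when N → N α for some non-terminal N (the right-hand side begins with the left-hand side itself).

P → P P: LEFT RECURSIVE (starts with P)
P → P P P: LEFT RECURSIVE (starts with P)
P → ( x: starts with '('
P → (: starts with '('

The grammar has direct left recursion on: P.

Answer: Yes, P is left-recursive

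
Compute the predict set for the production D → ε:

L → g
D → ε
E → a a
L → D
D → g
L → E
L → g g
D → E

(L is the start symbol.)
PREDICT(D → ε) = (FIRST(RHS) \ {ε}) ∪ (FOLLOW(D) if ε ∈ FIRST(RHS), i.e. RHS ⇒* ε)
The right-hand side is ε (FIRST(ε) = { ε }), so the predict set is FOLLOW(D) = { $ }
PREDICT(D → ε) = { $ }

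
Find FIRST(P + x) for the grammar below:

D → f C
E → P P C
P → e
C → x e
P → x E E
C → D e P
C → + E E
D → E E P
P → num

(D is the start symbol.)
FIRST sets of the non-terminals involved (from the grammar, by fixed-point iteration):
  FIRST(P) = { 'e', 'num', 'x' }

To compute FIRST(P + x), process the symbols left to right:
Symbol P is a non-terminal. Add FIRST(P) \ {ε} = { 'e', 'num', 'x' }
P is not nullable (ε ∉ FIRST(P)), so stop here.
FIRST(P + x) = { 'e', 'num', 'x' }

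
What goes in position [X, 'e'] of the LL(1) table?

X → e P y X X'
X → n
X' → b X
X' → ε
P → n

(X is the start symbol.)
X → e P y X X'

To find M[X, 'e'], we find productions for X where 'e' is in the predict set (PREDICT(N → α) = (FIRST(α) \ {ε}) ∪ (FOLLOW(N) if α ⇒* ε)).

X → e P y X X': PREDICT = { 'e' }
  'e' is in predict set, so this production goes in M[X, 'e']
X → n: PREDICT = { 'n' }

M[X, 'e'] = X → e P y X X'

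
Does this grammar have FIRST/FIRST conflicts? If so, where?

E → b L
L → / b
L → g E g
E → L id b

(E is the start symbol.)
A FIRST/FIRST conflict occurs when two productions N → α and N → β for the same non-terminal have FIRST(α) ∩ FIRST(β) ≠ ∅ (with ε ∈ FIRST of a nullable right-hand side, so two nullable alternatives also conflict).

FIRST sets of the non-terminals at (or reachable through a nullable prefix from) the front of some alternative:
  FIRST(L) = { '/', 'g' }

Productions for E:
  E → b L: FIRST = { 'b' }
  E → L id b: FIRST = { '/', 'g' }
Productions for L:
  L → / b: FIRST = { '/' }
  L → g E g: FIRST = { 'g' }

All alternatives of each non-terminal have pairwise disjoint FIRST sets.

Answer: No FIRST/FIRST conflicts.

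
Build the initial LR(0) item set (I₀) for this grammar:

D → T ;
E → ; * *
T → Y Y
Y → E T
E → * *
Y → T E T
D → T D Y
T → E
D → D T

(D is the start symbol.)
{ [D → . D T], [D → . T ;], [D → . T D Y], [D' → . D], [E → . * *], [E → . ; * *], [T → . E], [T → . Y Y], [Y → . E T], [Y → . T E T] }

First, augment the grammar with D' → D
I₀ = CLOSURE({ [D' → . D] }):
  [D' → . D] has the dot before D: add [D → . T ;], [D → . T D Y], [D → . D T]
  [D → . T ;] has the dot before T: add [T → . Y Y], [T → . E]
  [T → . Y Y] has the dot before Y: add [Y → . E T], [Y → . T E T]
  [T → . E] has the dot before E: add [E → . ; * *], [E → . * *]
No further items can be added.

I₀ = { [D → . D T], [D → . T ;], [D → . T D Y], [D' → . D], [E → . * *], [E → . ; * *], [T → . E], [T → . Y Y], [Y → . E T], [Y → . T E T] }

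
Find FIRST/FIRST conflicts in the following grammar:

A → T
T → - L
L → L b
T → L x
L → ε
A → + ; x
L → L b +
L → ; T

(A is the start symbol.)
A FIRST/FIRST conflict occurs when two productions N → α and N → β for the same non-terminal have FIRST(α) ∩ FIRST(β) ≠ ∅ (with ε ∈ FIRST of a nullable right-hand side, so two nullable alternatives also conflict).

FIRST sets of the non-terminals at (or reachable through a nullable prefix from) the front of some alternative:
  FIRST(T) = { '-', ';', 'b', 'x' }
  FIRST(L) = { ';', 'b', ε }

Productions for A:
  A → T: FIRST = { '-', ';', 'b', 'x' }
  A → + ; x: FIRST = { '+' }
Productions for T:
  T → - L: FIRST = { '-' }
  T → L x: FIRST = { ';', 'b', 'x' }
Productions for L:
  L → L b: FIRST = { ';', 'b' }
  L → ε: FIRST = { ε }
  L → L b +: FIRST = { ';', 'b' }
  L → ; T: FIRST = { ';' }

Conflict for L: L → L b and L → L b +
  Overlap: { ';', 'b' }
Conflict for L: L → L b and L → ; T
  Overlap: { ';' }
Conflict for L: L → L b + and L → ; T
  Overlap: { ';' }

Answer: Yes. L → L b / L → L b '+' on { ';', 'b' }; L → L b / L → ';' T on { ';' }; L → L b '+' / L → ';' T on { ';' }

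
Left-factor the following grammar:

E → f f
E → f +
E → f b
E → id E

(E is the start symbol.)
E → f E'
E' → f
E' → +
E' → b
E → id E

Left-factoring transforms A → αβ₁ | αβ₂ into A → αA' and A' → β₁ | β₂
(α is the longest common prefix among the alternatives). Repeat until
no nonterminal has two alternatives with a common prefix.

Round 1: E has alternatives sharing prefix 'f'. Introduce E': E → f E'
  Add: E' → f
  Add: E' → +
  Add: E' → b

No remaining common prefixes — done.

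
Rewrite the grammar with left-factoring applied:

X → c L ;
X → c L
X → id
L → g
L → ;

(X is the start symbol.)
X → c L X'
X' → ;
X' → ε
X → id
L → g
L → ;

Left-factoring transforms A → αβ₁ | αβ₂ into A → αA' and A' → β₁ | β₂
(α is the longest common prefix among the alternatives). Repeat until
no nonterminal has two alternatives with a common prefix.

Round 1: X has alternatives sharing prefix 'c L'. Introduce X': X → c L X'
  Add: X' → ;
  Add: X' → ε

No remaining common prefixes — done.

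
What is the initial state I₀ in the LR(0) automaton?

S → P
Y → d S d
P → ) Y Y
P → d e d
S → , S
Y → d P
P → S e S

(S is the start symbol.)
{ [P → . ) Y Y], [P → . S e S], [P → . d e d], [S → . , S], [S → . P], [S' → . S] }

First, augment the grammar with S' → S
I₀ = CLOSURE({ [S' → . S] }):
  [S' → . S] has the dot before S: add [S → . P], [S → . , S]
  [S → . P] has the dot before P: add [P → . ) Y Y], [P → . d e d], [P → . S e S]
No further items can be added.

I₀ = { [P → . ) Y Y], [P → . S e S], [P → . d e d], [S → . , S], [S → . P], [S' → . S] }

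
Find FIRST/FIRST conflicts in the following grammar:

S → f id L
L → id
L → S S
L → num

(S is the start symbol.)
No FIRST/FIRST conflicts.

FIRST sets of the non-terminals at (or reachable through a nullable prefix from) the front of some alternative:
  FIRST(S) = { 'f' }

Productions for L:
  L → id: FIRST = { 'id' }
  L → S S: FIRST = { 'f' }
  L → num: FIRST = { 'num' }
S has only one production, so no FIRST/FIRST conflict is possible there.

All alternatives of each non-terminal have pairwise disjoint FIRST sets.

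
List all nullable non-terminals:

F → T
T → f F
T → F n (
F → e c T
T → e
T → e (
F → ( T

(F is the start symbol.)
None

There are no ε-productions, so no non-terminal can derive ε.
No non-terminals are nullable.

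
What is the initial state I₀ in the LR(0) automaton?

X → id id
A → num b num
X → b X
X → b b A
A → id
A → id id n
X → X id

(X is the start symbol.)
First, augment the grammar with X' → X
I₀ = CLOSURE({ [X' → . X] }):
  [X' → . X] has the dot before X: add [X → . id id], [X → . b X], [X → . b b A], [X → . X id]
No further items can be added.

I₀ = { [X → . X id], [X → . b X], [X → . b b A], [X → . id id], [X' → . X] }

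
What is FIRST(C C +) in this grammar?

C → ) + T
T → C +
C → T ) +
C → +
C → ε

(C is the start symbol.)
{ ')', '+' }

FIRST sets of the non-terminals involved (from the grammar, by fixed-point iteration):
  FIRST(C) = { ')', '+', ε }

To compute FIRST(C C +), process the symbols left to right:
Symbol C is a non-terminal. Add FIRST(C) \ {ε} = { ')', '+' }
C is nullable (ε ∈ FIRST(C)), continue to the next symbol.
Symbol C is a non-terminal. Add FIRST(C) \ {ε} = { ')', '+' }
C is nullable (ε ∈ FIRST(C)), continue to the next symbol.
Symbol + is a terminal. Add '+' and stop.
FIRST(C C +) = { ')', '+' }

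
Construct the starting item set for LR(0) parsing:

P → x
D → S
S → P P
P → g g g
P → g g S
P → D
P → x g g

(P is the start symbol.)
{ [D → . S], [P → . D], [P → . g g S], [P → . g g g], [P → . x g g], [P → . x], [P' → . P], [S → . P P] }

First, augment the grammar with P' → P
I₀ = CLOSURE({ [P' → . P] }):
  [P' → . P] has the dot before P: add [P → . x], [P → . g g g], [P → . g g S], [P → . D], [P → . x g g]
  [P → . D] has the dot before D: add [D → . S]
  [D → . S] has the dot before S: add [S → . P P]
No further items can be added.

I₀ = { [D → . S], [P → . D], [P → . g g S], [P → . g g g], [P → . x g g], [P → . x], [P' → . P], [S → . P P] }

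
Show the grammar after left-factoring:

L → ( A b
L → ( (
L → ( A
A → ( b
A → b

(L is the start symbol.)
L → ( L'
L' → A L''
L'' → b
L'' → ε
L' → (
A → ( b
A → b

Left-factoring transforms A → αβ₁ | αβ₂ into A → αA' and A' → β₁ | β₂
(α is the longest common prefix among the alternatives). Repeat until
no nonterminal has two alternatives with a common prefix.

Round 1: L has alternatives sharing prefix '('. Introduce L': L → ( L'
  Add: L' → A b
  Add: L' → (
  Add: L' → A

Round 2: L' has alternatives sharing prefix 'A'. Introduce L'': L' → A L''
  Add: L'' → b
  Add: L'' → ε

No remaining common prefixes — done.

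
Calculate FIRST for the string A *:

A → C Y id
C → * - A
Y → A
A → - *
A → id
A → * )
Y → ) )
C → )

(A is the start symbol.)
{ ')', '*', '-', 'id' }

FIRST sets of the non-terminals involved (from the grammar, by fixed-point iteration):
  FIRST(A) = { ')', '*', '-', 'id' }

To compute FIRST(A *), process the symbols left to right:
Symbol A is a non-terminal. Add FIRST(A) \ {ε} = { ')', '*', '-', 'id' }
A is not nullable (ε ∉ FIRST(A)), so stop here.
FIRST(A *) = { ')', '*', '-', 'id' }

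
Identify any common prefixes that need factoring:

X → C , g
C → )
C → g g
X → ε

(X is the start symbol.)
No, left-factoring is not needed

Left-factoring is needed when two productions for the same non-terminal
share a common prefix on the right-hand side.

Productions for X:
  X → C , g
  X → ε
Productions for C:
  C → )
  C → g g

No common prefixes found.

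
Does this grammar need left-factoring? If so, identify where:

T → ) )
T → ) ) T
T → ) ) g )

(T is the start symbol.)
Left-factoring is needed when two productions for the same non-terminal
share a common prefix on the right-hand side.

Productions for T:
  T → ) )
  T → ) ) T
  T → ) ) g )

Found common prefix ') )' in productions for T

Answer: Yes, T has productions with common prefix ') )'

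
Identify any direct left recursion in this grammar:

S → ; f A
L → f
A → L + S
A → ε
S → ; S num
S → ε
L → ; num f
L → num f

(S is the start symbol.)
S → ; f A: starts with ';'
L → f: starts with f
A → L + S: starts with L
A → ε: starts with ε
S → ; S num: starts with ';'
S → ε: starts with ε
L → ; num f: starts with ';'
L → num f: starts with num

No direct left recursion found.

Answer: No direct left recursion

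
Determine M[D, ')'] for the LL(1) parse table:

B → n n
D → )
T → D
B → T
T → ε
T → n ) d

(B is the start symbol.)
To find M[D, ')'], we find productions for D where ')' is in the predict set (PREDICT(N → α) = (FIRST(α) \ {ε}) ∪ (FOLLOW(N) if α ⇒* ε)).

D → ): PREDICT = { ')' }
  ')' is in predict set, so this production goes in M[D, ')']

M[D, ')'] = D → )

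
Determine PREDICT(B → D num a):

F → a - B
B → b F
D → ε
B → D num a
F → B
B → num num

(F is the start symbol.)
{ 'num' }

PREDICT(B → D num a) = (FIRST(RHS) \ {ε}) ∪ (FOLLOW(B) if ε ∈ FIRST(RHS), i.e. RHS ⇒* ε)
FIRST(D) = { ε }
FIRST(D num a) = { 'num' }
ε ∉ FIRST(D num a), so FOLLOW(B) is not added.
PREDICT(B → D num a) = { 'num' }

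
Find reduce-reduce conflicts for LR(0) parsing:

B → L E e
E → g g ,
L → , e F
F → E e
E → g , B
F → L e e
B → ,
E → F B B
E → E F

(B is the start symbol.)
Yes — I19: [B → L E e .] vs [F → E e .]

Augment with B' → B and build the canonical LR(0) collection (I0 = CLOSURE({[B' → . B]}), then GOTO on every symbol after a dot until no new states appear). It has 23 states:
  I0: { [B → . ,], [B → . L E e], [B' → . B], [L → . , e F] }  — shift
  I1: { [B → , .], [L → , . e F] }  — shift, reduce
  I2: { [B' → B .] }  — accept
  I3: { [B → L . E e], [E → . E F], [E → . F B B], [E → . g , B], [E → . g g ,], [F → . E e], [F → . L e e], [L → . , e F] }  — shift
  I4: { [L → , . e F] }  — shift
  I5: { [B → L E . e], [E → . E F], [E → . F B B], [E → . g , B], [E → . g g ,], [E → E . F], [F → . E e], [F → . L e e], [F → E . e], [L → . , e F] }  — shift
  I6: { [B → . ,], [B → . L E e], [E → F . B B], [L → . , e F] }  — shift
  I7: { [F → L . e e] }  — shift
  I8: { [E → g . , B], [E → g . g ,] }  — shift
  I9: { [B → . ,], [B → . L E e], [E → g , . B], [L → . , e F] }  — shift
  I10: { [E → g g . ,] }  — shift
  I11: { [E → g g , .] }  — reduce
  I12: { [E → g , B .] }  — reduce
  I13: { [F → L e . e] }  — shift
  I14: { [F → L e e .] }  — reduce
  I15: { [B → . ,], [B → . L E e], [E → F B . B], [L → . , e F] }  — shift
  I16: { [E → F B B .] }  — reduce
  I17: { [E → . E F], [E → . F B B], [E → . g , B], [E → . g g ,], [E → E . F], [F → . E e], [F → . L e e], [F → E . e], [L → . , e F] }  — shift
  I18: { [B → . ,], [B → . L E e], [E → E F .], [E → F . B B], [L → . , e F] }  — shift, reduce
  I19: { [B → L E e .], [F → E e .] }  — 2 reduces
  I20: { [F → E e .] }  — reduce
  I21: { [E → . E F], [E → . F B B], [E → . g , B], [E → . g g ,], [F → . E e], [F → . L e e], [L → , e . F], [L → . , e F] }  — shift
  I22: { [B → . ,], [B → . L E e], [E → F . B B], [L → , e F .], [L → . , e F] }  — shift, reduce

I19 contains complete items [B → L E e .], [F → E e .] — reduce-reduce conflict.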